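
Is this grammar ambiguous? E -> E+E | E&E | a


'a+a&a' has two parse trees (no precedence encoded between + and &)
Ambiguous


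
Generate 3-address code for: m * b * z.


Break into single-operator statements:
t1 = m * b
t2 = t1 * z


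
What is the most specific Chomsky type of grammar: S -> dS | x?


Right-linear: every RHS is a terminal or a terminal followed by one nonterminal
Classification: Type 3 (Regular)


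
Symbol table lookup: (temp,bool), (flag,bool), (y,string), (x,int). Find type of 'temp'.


Lookup 'temp' → type bool


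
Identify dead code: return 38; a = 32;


statement follows a return and is unreachable
Dead: 'a = 32'


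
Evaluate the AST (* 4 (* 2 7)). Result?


Evaluate inner: (* 2 7) = 14
Evaluate root: (* 4 14) = 56
Result: 56


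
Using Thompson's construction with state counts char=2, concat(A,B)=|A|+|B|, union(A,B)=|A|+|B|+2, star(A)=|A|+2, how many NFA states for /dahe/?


Syntax tree has 4 char leaf(s), 0 union(s), 0 star(s)
chars contribute 4×2 = 8; each union adds +2; each star adds +2
Total: 8 + 0 + 0 = 8 states


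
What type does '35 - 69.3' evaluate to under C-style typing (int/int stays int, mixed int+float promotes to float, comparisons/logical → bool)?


Operand types: int - float
Rule: mixed int/float promotes to float; int/int stays int
Result type: float


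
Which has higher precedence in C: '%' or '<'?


'%' is multiplicative (level 10); '<' is relational (level 7)
Higher level binds tighter
'%' has higher precedence than '<'


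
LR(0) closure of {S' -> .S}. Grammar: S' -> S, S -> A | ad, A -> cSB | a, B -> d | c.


Start: S' -> .S
For each item with dot before a nonterminal B, add B -> .γ for every B-production
Closure: [S' -> .S, S -> .A, S -> .ad, A -> .cSB, A -> .a]


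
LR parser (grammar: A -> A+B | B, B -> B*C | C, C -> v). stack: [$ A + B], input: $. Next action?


handle 'A+B' on top; lookahead ∈ FOLLOW(A) = {+, $}
Action: reduce (A -> A+B)


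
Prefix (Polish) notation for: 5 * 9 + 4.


left-to-right (same/higher precedence on left): tree is (+ (* 5 9) 4)
Prefix: + * 5 9 4


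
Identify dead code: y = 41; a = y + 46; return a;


y is read by a's definition; a is returned
No dead code


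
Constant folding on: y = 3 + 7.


3 + 7 = 10 at compile time
Optimized: y = 10


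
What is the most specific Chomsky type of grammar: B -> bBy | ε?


Single nonterminal LHS, but b^n y^n is not regular
Classification: Type 2 (Context-Free)


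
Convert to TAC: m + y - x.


Break into single-operator statements:
t1 = m + y
t2 = t1 - x


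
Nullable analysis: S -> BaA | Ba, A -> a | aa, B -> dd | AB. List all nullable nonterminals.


A nonterminal is nullable iff some alternative derives ε (directly, or every symbol in it is nullable)
Nullable: {}


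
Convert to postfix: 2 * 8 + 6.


Left to right (same or higher precedence on left)
Postfix: 2 8 * 6 +


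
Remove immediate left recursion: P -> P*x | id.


Left-recursive alternatives: P*x; non-recursive: id
Introduce P': P -> idP', P' -> *xP' | ε


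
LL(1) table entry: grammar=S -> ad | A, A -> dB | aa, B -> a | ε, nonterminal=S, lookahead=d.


For [S, d]: 'd' ∈ FIRST(A)
Entry: S -> A


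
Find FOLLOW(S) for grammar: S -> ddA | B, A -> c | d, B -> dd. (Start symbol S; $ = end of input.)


$ ∈ FOLLOW(S). For each A -> αBβ: add FIRST(β)\{ε} to FOLLOW(B); if β nullable, add FOLLOW(A).
FOLLOW(S) = {$}


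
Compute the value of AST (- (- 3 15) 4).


Evaluate inner: (- 3 15) = -12
Evaluate root: (- -12 4) = -16
Result: -16


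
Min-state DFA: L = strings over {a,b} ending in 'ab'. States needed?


Track the longest suffix of input matching a prefix of 'ab': 3 classes (prefixes of length 0..2)
Minimal DFA: 3 states


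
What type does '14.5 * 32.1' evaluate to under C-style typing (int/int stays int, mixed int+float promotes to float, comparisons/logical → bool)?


Operand types: float * float
Rule: mixed int/float promotes to float; int/int stays int
Result type: float


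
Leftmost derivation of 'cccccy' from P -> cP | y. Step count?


Derivation: P => cP => ccP => cccP => ccccP => cccccP => cccccy
Steps: 6


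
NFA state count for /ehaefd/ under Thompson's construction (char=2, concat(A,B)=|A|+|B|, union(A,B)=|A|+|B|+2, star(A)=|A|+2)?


Syntax tree has 6 char leaf(s), 0 union(s), 0 star(s)
chars contribute 6×2 = 12; each union adds +2; each star adds +2
Total: 12 + 0 + 0 = 12 states


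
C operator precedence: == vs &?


'==' is equality (level 6); '&' is bitwise AND (level 5)
Higher level binds tighter
'==' has higher precedence than '&'


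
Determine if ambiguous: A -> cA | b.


right-linear, alternatives start with distinct terminals 'c' vs 'b': unique leftmost derivation
Unambiguous


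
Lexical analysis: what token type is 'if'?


Pattern: reserved word
Type: KEYWORD


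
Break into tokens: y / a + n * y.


Scan left to right, longest-match per lexeme
Tokens: ID(y), OP(/), ID(a), OP(+), ID(n), OP(*), ID(y)


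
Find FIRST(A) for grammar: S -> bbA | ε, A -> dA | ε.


Per alternative of A: FIRST(dA) = {d}; FIRST(ε) = {ε}
FIRST(A) = {d, ε}


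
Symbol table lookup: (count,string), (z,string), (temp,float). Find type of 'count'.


Lookup 'count' → type string


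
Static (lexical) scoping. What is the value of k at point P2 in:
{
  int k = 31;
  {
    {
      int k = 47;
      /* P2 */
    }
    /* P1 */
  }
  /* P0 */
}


k declared in the same block as P2
k = 47


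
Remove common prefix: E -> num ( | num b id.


Common prefix: 'num'
Factored: E -> num E', E' -> ( | b id


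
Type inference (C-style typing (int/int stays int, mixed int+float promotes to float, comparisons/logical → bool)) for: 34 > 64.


Operand types: int > int
Rule: comparison yields bool
Result type: bool


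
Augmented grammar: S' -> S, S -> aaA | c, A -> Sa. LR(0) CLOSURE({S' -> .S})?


Start: S' -> .S
For each item with dot before a nonterminal B, add B -> .γ for every B-production
Closure: [S' -> .S, S -> .aaA, S -> .c]


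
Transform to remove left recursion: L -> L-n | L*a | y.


Left-recursive alternatives: L-n, L*a; non-recursive: y
Introduce L': L -> yL', L' -> -nL' | *aL' | ε


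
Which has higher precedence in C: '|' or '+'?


'+' is additive (level 9); '|' is bitwise OR (level 3)
Higher level binds tighter
'+' has higher precedence than '|'


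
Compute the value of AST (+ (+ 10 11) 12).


Evaluate inner: (+ 10 11) = 21
Evaluate root: (+ 21 12) = 33
Result: 33


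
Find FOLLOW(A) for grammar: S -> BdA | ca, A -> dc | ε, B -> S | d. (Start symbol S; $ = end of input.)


$ ∈ FOLLOW(S). For each A -> αBβ: add FIRST(β)\{ε} to FOLLOW(B); if β nullable, add FOLLOW(A).
FOLLOW(A) = {$, d}


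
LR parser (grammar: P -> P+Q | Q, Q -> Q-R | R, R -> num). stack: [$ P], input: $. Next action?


start symbol P on stack, input exhausted
Action: accept


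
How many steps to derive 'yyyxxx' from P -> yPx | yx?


Derivation: P => yPx => yyPxx => yyyxxx
Steps: 3


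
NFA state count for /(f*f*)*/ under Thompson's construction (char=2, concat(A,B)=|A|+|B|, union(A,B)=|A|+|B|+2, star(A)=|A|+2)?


Syntax tree has 2 char leaf(s), 0 union(s), 3 star(s)
chars contribute 2×2 = 4; each union adds +2; each star adds +2
Total: 4 + 0 + 6 = 10 states


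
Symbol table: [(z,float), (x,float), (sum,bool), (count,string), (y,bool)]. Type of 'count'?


Lookup 'count' → type string


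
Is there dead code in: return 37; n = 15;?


statement follows a return and is unreachable
Dead: 'n = 15'


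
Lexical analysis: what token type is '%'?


Pattern: operator symbol
Type: OPERATOR


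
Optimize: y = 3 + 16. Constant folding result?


3 + 16 = 19 at compile time
Optimized: y = 19


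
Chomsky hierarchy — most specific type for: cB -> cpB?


LHS has context (more than one symbol) and |LHS| ≤ |RHS|
Classification: Type 1 (Context-Sensitive)


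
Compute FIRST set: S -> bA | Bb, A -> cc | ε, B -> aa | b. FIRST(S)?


Per alternative of S: FIRST(bA) = {b}; FIRST(Bb) = {a, b}
FIRST(S) = {a, b}


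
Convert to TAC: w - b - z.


Break into single-operator statements:
t1 = w - b
t2 = t1 - z


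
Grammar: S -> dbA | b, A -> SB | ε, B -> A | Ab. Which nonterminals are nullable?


A nonterminal is nullable iff some alternative derives ε (directly, or every symbol in it is nullable)
Nullable: {A, B}


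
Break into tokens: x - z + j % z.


Scan left to right, longest-match per lexeme
Tokens: ID(x), OP(-), ID(z), OP(+), ID(j), OP(%), ID(z)


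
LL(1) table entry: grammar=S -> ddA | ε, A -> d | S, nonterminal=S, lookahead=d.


For [S, d]: 'd' ∈ FIRST(ddA)
Entry: S -> ddA


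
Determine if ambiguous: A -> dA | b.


right-linear, alternatives start with distinct terminals 'd' vs 'b': unique leftmost derivation
Unambiguous


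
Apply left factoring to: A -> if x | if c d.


Common prefix: 'if'
Factored: A -> if A', A' -> x | c d


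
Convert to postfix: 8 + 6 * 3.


* has higher precedence, evaluate 6*3 first
Postfix: 8 6 3 * +


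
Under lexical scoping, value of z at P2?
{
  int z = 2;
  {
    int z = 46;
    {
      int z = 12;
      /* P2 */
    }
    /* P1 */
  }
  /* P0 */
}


z declared in the same block as P2
z = 12


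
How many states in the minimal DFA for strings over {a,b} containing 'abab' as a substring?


KMP-style automaton: 4 progress states + 1 absorbing accept = 5
Minimal DFA: 5 states


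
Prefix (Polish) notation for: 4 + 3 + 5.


left-to-right (same/higher precedence on left): tree is (+ (+ 4 3) 5)
Prefix: + + 4 3 5


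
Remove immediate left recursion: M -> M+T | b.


Left-recursive alternatives: M+T; non-recursive: b
Introduce M': M -> bM', M' -> +TM' | ε


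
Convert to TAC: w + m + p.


Break into single-operator statements:
t1 = w + m
t2 = t1 + p


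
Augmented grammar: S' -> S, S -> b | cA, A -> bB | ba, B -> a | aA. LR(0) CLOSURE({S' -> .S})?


Start: S' -> .S
For each item with dot before a nonterminal B, add B -> .γ for every B-production
Closure: [S' -> .S, S -> .b, S -> .cA]


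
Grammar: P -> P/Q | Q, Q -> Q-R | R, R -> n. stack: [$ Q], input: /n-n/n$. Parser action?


lookahead ∉ {-} so Q won't extend; reduce P -> Q
Action: reduce (P -> Q)


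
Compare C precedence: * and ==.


'*' is multiplicative (level 10); '==' is equality (level 6)
Higher level binds tighter
'*' has higher precedence than '=='


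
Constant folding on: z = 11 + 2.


11 + 2 = 13 at compile time
Optimized: z = 13


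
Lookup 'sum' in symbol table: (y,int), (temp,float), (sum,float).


Lookup 'sum' → type float


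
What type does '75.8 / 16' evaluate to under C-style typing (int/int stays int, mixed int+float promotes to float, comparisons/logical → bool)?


Operand types: float / int
Rule: mixed int/float promotes to float; int/int stays int
Result type: float


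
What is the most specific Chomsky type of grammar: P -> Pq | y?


Left-linear: every RHS is a terminal or one nonterminal followed by a terminal
Classification: Type 3 (Regular)


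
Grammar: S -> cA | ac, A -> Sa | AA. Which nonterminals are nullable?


A nonterminal is nullable iff some alternative derives ε (directly, or every symbol in it is nullable)
Nullable: {}


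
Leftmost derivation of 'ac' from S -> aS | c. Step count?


Derivation: S => aS => ac
Steps: 2


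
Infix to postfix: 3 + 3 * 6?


* has higher precedence, evaluate 3*6 first
Postfix: 3 3 6 * +


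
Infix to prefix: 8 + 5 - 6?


left-to-right (same/higher precedence on left): tree is (- (+ 8 5) 6)
Prefix: - + 8 5 6


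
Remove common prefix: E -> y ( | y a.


Common prefix: 'y'
Factored: E -> y E', E' -> ( | a


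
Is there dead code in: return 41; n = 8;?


statement follows a return and is unreachable
Dead: 'n = 8'


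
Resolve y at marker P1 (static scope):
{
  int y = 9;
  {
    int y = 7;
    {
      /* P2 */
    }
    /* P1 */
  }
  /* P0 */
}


y declared in the same block as P1
y = 7


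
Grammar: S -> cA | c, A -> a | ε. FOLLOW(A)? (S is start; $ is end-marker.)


$ ∈ FOLLOW(S). For each A -> αBβ: add FIRST(β)\{ε} to FOLLOW(B); if β nullable, add FOLLOW(A).
FOLLOW(A) = {$}


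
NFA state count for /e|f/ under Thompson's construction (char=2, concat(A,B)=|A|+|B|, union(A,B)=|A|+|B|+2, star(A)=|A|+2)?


Syntax tree has 2 char leaf(s), 1 union(s), 0 star(s)
chars contribute 2×2 = 4; each union adds +2; each star adds +2
Total: 4 + 2 + 0 = 6 states


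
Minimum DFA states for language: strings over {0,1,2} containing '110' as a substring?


KMP-style automaton: 3 progress states + 1 absorbing accept = 4
Minimal DFA: 4 states


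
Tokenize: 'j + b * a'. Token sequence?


Scan left to right, longest-match per lexeme
Tokens: ID(j), OP(+), ID(b), OP(*), ID(a)


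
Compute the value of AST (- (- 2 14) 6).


Evaluate inner: (- 2 14) = -12
Evaluate root: (- -12 6) = -18
Result: -18


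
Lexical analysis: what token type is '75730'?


Pattern: digits only
Type: INTEGER_LITERAL


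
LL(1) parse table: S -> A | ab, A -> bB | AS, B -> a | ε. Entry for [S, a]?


For [S, a]: 'a' ∈ FIRST(ab)
Entry: S -> ab


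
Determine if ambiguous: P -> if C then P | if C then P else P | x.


dangling else: 'if C then if C then x else x' parses two ways
Ambiguous


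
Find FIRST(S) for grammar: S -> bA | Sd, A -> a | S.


Per alternative of S: FIRST(bA) = {b}; FIRST(Sd) = {b}
FIRST(S) = {b}


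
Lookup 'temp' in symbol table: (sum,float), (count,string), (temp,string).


Lookup 'temp' → type string


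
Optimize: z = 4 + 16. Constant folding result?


4 + 16 = 20 at compile time
Optimized: z = 20


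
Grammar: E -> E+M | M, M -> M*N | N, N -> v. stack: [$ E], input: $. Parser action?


start symbol E on stack, input exhausted
Action: accept


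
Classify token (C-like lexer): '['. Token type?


Pattern: delimiter/punctuation
Type: PUNCTUATION


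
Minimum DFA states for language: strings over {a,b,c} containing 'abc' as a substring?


KMP-style automaton: 3 progress states + 1 absorbing accept = 4
Minimal DFA: 4 states


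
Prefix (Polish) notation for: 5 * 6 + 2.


left-to-right (same/higher precedence on left): tree is (+ (* 5 6) 2)
Prefix: + * 5 6 2


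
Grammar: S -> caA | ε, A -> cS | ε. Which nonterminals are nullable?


A nonterminal is nullable iff some alternative derives ε (directly, or every symbol in it is nullable)
Nullable: {A, S}


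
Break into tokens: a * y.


Scan left to right, longest-match per lexeme
Tokens: ID(a), OP(*), ID(y)


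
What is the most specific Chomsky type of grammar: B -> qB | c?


Right-linear: every RHS is a terminal or a terminal followed by one nonterminal
Classification: Type 3 (Regular)


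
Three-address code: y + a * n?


Break into single-operator statements:
t1 = a * n
t2 = y + t1


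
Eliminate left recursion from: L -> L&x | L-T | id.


Left-recursive alternatives: L&x, L-T; non-recursive: id
Introduce L': L -> idL', L' -> &xL' | -TL' | ε


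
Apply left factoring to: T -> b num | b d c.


Common prefix: 'b'
Factored: T -> b T', T' -> num | d c


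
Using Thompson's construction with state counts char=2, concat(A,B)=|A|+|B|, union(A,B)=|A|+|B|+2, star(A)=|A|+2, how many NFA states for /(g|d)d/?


Syntax tree has 3 char leaf(s), 1 union(s), 0 star(s)
chars contribute 3×2 = 6; each union adds +2; each star adds +2
Total: 6 + 2 + 0 = 8 states


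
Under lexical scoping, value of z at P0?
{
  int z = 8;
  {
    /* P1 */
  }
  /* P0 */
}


z declared in the same block as P0
z = 8


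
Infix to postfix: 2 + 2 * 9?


* has higher precedence, evaluate 2*9 first
Postfix: 2 2 9 * +


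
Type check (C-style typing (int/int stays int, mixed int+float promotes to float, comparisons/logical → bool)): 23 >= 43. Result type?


Operand types: int >= int
Rule: comparison yields bool
Result type: bool


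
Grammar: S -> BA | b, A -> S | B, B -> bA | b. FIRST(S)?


Per alternative of S: FIRST(BA) = {b}; FIRST(b) = {b}
FIRST(S) = {b}


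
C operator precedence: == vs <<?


'<<' is shift (level 8); '==' is equality (level 6)
Higher level binds tighter
'<<' has higher precedence than '=='


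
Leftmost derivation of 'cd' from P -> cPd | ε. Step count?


Derivation: P => cPd => cd
Steps: 2


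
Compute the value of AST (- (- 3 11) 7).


Evaluate inner: (- 3 11) = -8
Evaluate root: (- -8 7) = -15
Result: -15


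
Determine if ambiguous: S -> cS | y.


right-linear, alternatives start with distinct terminals 'c' vs 'y': unique leftmost derivation
Unambiguous


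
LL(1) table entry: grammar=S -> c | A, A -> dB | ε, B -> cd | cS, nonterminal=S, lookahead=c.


For [S, c]: 'c' ∈ FIRST(c)
Entry: S -> c


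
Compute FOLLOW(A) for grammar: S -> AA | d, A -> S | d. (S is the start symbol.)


$ ∈ FOLLOW(S). For each A -> αBβ: add FIRST(β)\{ε} to FOLLOW(B); if β nullable, add FOLLOW(A).
FOLLOW(A) = {$, d}


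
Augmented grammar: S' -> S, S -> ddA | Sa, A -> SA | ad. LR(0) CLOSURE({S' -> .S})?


Start: S' -> .S
For each item with dot before a nonterminal B, add B -> .γ for every B-production
Closure: [S' -> .S, S -> .ddA, S -> .Sa]


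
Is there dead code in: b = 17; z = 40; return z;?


b is assigned but never read
Dead: 'b = 17'


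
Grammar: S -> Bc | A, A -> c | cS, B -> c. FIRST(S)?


Per alternative of S: FIRST(Bc) = {c}; FIRST(A) = {c}
FIRST(S) = {c}


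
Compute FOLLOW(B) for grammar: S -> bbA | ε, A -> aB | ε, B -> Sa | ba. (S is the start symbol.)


$ ∈ FOLLOW(S). For each A -> αBβ: add FIRST(β)\{ε} to FOLLOW(B); if β nullable, add FOLLOW(A).
FOLLOW(B) = {$, a}


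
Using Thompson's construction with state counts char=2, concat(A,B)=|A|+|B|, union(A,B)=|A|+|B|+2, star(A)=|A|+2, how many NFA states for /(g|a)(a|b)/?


Syntax tree has 4 char leaf(s), 2 union(s), 0 star(s)
chars contribute 4×2 = 8; each union adds +2; each star adds +2
Total: 8 + 4 + 0 = 12 states


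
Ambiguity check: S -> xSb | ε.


balanced x^n…b^n: each string has a unique parse
Unambiguous


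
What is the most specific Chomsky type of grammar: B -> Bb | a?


Left-linear: every RHS is a terminal or one nonterminal followed by a terminal
Classification: Type 3 (Regular)


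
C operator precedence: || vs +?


'+' is additive (level 9); '||' is logical OR (level 1)
Higher level binds tighter
'+' has higher precedence than '||'


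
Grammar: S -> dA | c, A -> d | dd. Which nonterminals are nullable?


A nonterminal is nullable iff some alternative derives ε (directly, or every symbol in it is nullable)
Nullable: {}


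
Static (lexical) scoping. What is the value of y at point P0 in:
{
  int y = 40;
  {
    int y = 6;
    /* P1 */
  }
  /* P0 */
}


y declared in the same block as P0
y = 40


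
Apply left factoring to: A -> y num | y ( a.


Common prefix: 'y'
Factored: A -> y A', A' -> num | ( a


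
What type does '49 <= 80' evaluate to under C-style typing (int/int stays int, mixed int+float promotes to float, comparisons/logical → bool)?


Operand types: int <= int
Rule: comparison yields bool
Result type: bool


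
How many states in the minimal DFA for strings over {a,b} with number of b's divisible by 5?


Track (count of b) mod 5: states 0..4, accept at 0
Minimal DFA: 5 states


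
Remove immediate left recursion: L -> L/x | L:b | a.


Left-recursive alternatives: L/x, L:b; non-recursive: a
Introduce L': L -> aL', L' -> /xL' | :bL' | ε


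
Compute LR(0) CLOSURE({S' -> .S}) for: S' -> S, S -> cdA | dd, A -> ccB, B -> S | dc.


Start: S' -> .S
For each item with dot before a nonterminal B, add B -> .γ for every B-production
Closure: [S' -> .S, S -> .cdA, S -> .dd]


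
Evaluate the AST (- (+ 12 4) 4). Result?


Evaluate inner: (+ 12 4) = 16
Evaluate root: (- 16 4) = 12
Result: 12


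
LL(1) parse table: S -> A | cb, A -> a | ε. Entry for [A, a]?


For [A, a]: 'a' ∈ FIRST(a)
Entry: A -> a


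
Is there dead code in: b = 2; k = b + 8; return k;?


b is read by k's definition; k is returned
No dead code


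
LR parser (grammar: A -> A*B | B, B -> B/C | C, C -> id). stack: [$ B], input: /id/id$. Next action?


shift '/' to continue B -> B/C
Action: shift


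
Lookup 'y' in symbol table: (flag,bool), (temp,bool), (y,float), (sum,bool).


Lookup 'y' → type float


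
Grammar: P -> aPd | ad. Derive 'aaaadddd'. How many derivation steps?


Derivation: P => aPd => aaPdd => aaaPddd => aaaadddd
Steps: 4


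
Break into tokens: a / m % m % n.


Scan left to right, longest-match per lexeme
Tokens: ID(a), OP(/), ID(m), OP(%), ID(m), OP(%), ID(n)


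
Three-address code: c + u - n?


Break into single-operator statements:
t1 = c + u
t2 = t1 - n


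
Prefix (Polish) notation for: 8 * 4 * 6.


left-to-right (same/higher precedence on left): tree is (* (* 8 4) 6)
Prefix: * * 8 4 6


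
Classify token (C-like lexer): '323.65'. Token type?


Pattern: digits with a decimal point
Type: FLOAT_LITERAL


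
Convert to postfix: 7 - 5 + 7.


Left to right (same or higher precedence on left)
Postfix: 7 5 - 7 +


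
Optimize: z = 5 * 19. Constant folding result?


5 * 19 = 95 at compile time
Optimized: z = 95


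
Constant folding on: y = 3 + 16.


3 + 16 = 19 at compile time
Optimized: y = 19


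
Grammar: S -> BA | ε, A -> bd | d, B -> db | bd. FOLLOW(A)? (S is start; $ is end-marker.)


$ ∈ FOLLOW(S). For each A -> αBβ: add FIRST(β)\{ε} to FOLLOW(B); if β nullable, add FOLLOW(A).
FOLLOW(A) = {$}


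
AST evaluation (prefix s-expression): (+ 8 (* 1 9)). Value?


Evaluate inner: (* 1 9) = 9
Evaluate root: (+ 8 9) = 17
Result: 17


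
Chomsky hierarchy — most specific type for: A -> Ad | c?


Left-linear: every RHS is a terminal or one nonterminal followed by a terminal
Classification: Type 3 (Regular)


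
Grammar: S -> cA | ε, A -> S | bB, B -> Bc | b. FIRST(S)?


Per alternative of S: FIRST(cA) = {c}; FIRST(ε) = {ε}
FIRST(S) = {c, ε}


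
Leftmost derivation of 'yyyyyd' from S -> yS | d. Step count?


Derivation: S => yS => yyS => yyyS => yyyyS => yyyyyS => yyyyyd
Steps: 6


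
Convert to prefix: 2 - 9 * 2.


'*' binds tighter: tree is (- 2 (* 9 2))
Prefix: - 2 * 9 2


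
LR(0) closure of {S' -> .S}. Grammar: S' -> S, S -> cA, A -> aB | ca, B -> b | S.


Start: S' -> .S
For each item with dot before a nonterminal B, add B -> .γ for every B-production
Closure: [S' -> .S, S -> .cA]


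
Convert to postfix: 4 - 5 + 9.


Left to right (same or higher precedence on left)
Postfix: 4 5 - 9 +


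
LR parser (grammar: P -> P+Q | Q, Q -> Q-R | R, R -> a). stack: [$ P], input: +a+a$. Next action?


shift '+' to continue P -> P+Q
Action: shift


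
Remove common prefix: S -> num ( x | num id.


Common prefix: 'num'
Factored: S -> num S', S' -> ( x | id


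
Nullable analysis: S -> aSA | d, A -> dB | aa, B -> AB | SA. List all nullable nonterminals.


A nonterminal is nullable iff some alternative derives ε (directly, or every symbol in it is nullable)
Nullable: {}


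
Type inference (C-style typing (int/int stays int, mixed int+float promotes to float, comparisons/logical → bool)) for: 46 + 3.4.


Operand types: int + float
Rule: mixed int/float promotes to float; int/int stays int
Result type: float


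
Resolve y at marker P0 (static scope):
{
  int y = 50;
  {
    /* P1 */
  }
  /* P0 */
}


y declared in the same block as P0
y = 50


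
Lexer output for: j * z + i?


Scan left to right, longest-match per lexeme
Tokens: ID(j), OP(*), ID(z), OP(+), ID(i)


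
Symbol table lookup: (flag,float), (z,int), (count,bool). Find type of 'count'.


Lookup 'count' → type bool


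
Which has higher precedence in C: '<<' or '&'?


'<<' is shift (level 8); '&' is bitwise AND (level 5)
Higher level binds tighter
'<<' has higher precedence than '&'


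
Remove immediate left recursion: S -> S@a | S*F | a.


Left-recursive alternatives: S@a, S*F; non-recursive: a
Introduce S': S -> aS', S' -> @aS' | *FS' | ε


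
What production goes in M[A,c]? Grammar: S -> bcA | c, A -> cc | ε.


For [A, c]: 'c' ∈ FIRST(cc)
Entry: A -> cc


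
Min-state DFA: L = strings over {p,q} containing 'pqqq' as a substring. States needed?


KMP-style automaton: 4 progress states + 1 absorbing accept = 5
Minimal DFA: 5 states


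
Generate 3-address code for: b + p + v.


Break into single-operator statements:
t1 = b + p
t2 = t1 + v


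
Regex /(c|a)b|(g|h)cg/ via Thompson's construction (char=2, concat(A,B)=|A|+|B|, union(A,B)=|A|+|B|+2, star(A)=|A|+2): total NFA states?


Syntax tree has 7 char leaf(s), 3 union(s), 0 star(s)
chars contribute 7×2 = 14; each union adds +2; each star adds +2
Total: 14 + 6 + 0 = 20 states


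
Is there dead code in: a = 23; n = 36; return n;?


a is assigned but never read
Dead: 'a = 23'


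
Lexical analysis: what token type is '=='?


Pattern: operator symbol
Type: OPERATOR


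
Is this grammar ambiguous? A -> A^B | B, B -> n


precedence layered via separate nonterminal B: deterministic
Unambiguous


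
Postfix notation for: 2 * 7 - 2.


Left to right (same or higher precedence on left)
Postfix: 2 7 * 2 -


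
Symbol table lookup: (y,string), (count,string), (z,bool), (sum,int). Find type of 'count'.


Lookup 'count' → type string


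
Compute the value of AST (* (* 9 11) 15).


Evaluate inner: (* 9 11) = 99
Evaluate root: (* 99 15) = 1485
Result: 1485


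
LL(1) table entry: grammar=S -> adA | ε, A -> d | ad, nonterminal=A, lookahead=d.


For [A, d]: 'd' ∈ FIRST(d)
Entry: A -> d


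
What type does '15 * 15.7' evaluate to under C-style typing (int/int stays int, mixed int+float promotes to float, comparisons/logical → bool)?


Operand types: int * float
Rule: mixed int/float promotes to float; int/int stays int
Result type: float


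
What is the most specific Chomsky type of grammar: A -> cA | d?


Right-linear: every RHS is a terminal or a terminal followed by one nonterminal
Classification: Type 3 (Regular)


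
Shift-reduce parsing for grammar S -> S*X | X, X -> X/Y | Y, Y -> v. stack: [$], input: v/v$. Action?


no handle on stack; shift 'v'
Action: shift


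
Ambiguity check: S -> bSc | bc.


balanced b^n…c^n: each string has a unique parse
Unambiguous


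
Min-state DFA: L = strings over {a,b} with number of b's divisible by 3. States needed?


Track (count of b) mod 3: states 0..2, accept at 0
Minimal DFA: 3 states


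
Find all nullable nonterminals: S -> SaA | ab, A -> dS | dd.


A nonterminal is nullable iff some alternative derives ε (directly, or every symbol in it is nullable)
Nullable: {}


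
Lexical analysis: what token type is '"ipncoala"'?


Pattern: double-quoted sequence
Type: STRING_LITERAL


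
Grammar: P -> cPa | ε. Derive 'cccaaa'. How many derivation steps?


Derivation: P => cPa => ccPaa => cccPaaa => cccaaa
Steps: 4


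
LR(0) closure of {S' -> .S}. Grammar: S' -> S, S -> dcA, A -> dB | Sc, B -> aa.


Start: S' -> .S
For each item with dot before a nonterminal B, add B -> .γ for every B-production
Closure: [S' -> .S, S -> .dcA]


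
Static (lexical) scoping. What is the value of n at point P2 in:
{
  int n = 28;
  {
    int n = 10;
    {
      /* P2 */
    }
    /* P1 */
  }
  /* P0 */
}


P2's block does not declare n; resolves to the enclosing declaration at depth 1
n = 10


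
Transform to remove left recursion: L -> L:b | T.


Left-recursive alternatives: L:b; non-recursive: T
Introduce L': L -> TL', L' -> :bL' | ε


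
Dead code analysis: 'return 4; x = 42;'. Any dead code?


statement follows a return and is unreachable
Dead: 'x = 42'


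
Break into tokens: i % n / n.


Scan left to right, longest-match per lexeme
Tokens: ID(i), OP(%), ID(n), OP(/), ID(n)


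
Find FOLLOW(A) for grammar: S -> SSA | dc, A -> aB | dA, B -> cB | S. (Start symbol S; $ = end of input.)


$ ∈ FOLLOW(S). For each A -> αBβ: add FIRST(β)\{ε} to FOLLOW(B); if β nullable, add FOLLOW(A).
FOLLOW(A) = {$, a, d}


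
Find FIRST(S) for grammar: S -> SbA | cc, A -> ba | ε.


Per alternative of S: FIRST(SbA) = {c}; FIRST(cc) = {c}
FIRST(S) = {c}


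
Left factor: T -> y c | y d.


Common prefix: 'y'
Factored: T -> y T', T' -> c | d


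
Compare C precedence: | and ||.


'|' is bitwise OR (level 3); '||' is logical OR (level 1)
Higher level binds tighter
'|' has higher precedence than '||'


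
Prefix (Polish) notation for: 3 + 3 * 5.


'*' binds tighter: tree is (+ 3 (* 3 5))
Prefix: + 3 * 3 5


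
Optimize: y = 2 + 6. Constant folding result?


2 + 6 = 8 at compile time
Optimized: y = 8


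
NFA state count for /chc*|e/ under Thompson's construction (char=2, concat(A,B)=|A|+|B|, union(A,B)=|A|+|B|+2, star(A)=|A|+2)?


Syntax tree has 4 char leaf(s), 1 union(s), 1 star(s)
chars contribute 4×2 = 8; each union adds +2; each star adds +2
Total: 8 + 2 + 2 = 12 states


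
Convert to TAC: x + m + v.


Break into single-operator statements:
t1 = x + m
t2 = t1 + v


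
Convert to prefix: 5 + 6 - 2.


left-to-right (same/higher precedence on left): tree is (- (+ 5 6) 2)
Prefix: - + 5 6 2


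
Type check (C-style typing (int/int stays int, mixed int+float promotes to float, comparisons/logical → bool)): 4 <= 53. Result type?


Operand types: int <= int
Rule: comparison yields bool
Result type: bool


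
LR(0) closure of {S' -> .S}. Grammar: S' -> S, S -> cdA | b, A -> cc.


Start: S' -> .S
For each item with dot before a nonterminal B, add B -> .γ for every B-production
Closure: [S' -> .S, S -> .cdA, S -> .b]


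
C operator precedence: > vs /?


'/' is multiplicative (level 10); '>' is relational (level 7)
Higher level binds tighter
'/' has higher precedence than '>'


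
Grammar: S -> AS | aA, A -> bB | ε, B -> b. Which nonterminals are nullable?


A nonterminal is nullable iff some alternative derives ε (directly, or every symbol in it is nullable)
Nullable: {A}


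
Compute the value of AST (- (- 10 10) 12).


Evaluate inner: (- 10 10) = 0
Evaluate root: (- 0 12) = -12
Result: -12


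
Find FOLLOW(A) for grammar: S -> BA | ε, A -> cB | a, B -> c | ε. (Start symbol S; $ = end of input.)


$ ∈ FOLLOW(S). For each A -> αBβ: add FIRST(β)\{ε} to FOLLOW(B); if β nullable, add FOLLOW(A).
FOLLOW(A) = {$}


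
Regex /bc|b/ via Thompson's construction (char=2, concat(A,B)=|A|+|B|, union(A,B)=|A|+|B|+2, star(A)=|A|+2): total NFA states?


Syntax tree has 3 char leaf(s), 1 union(s), 0 star(s)
chars contribute 3×2 = 6; each union adds +2; each star adds +2
Total: 6 + 2 + 0 = 8 states


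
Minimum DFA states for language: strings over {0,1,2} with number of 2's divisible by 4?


Track (count of 2) mod 4: states 0..3, accept at 0
Minimal DFA: 4 states


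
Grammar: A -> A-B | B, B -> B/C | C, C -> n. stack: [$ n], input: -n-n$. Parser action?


'n' on top is the handle for C -> n
Action: reduce (C -> n)


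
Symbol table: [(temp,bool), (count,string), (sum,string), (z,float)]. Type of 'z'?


Lookup 'z' → type float


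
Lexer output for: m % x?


Scan left to right, longest-match per lexeme
Tokens: ID(m), OP(%), ID(x)


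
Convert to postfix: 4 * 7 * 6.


Left to right (same or higher precedence on left)
Postfix: 4 7 * 6 *


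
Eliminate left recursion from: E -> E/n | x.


Left-recursive alternatives: E/n; non-recursive: x
Introduce E': E -> xE', E' -> /nE' | ε


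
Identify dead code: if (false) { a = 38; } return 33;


condition is constant false, so the whole block is unreachable
Dead: 'if (false) { a = 38; }'


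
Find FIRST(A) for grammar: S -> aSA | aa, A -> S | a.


Per alternative of A: FIRST(S) = {a}; FIRST(a) = {a}
FIRST(A) = {a}


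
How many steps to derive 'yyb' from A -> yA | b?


Derivation: A => yA => yyA => yyb
Steps: 3


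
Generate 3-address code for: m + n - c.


Break into single-operator statements:
t1 = m + n
t2 = t1 - c


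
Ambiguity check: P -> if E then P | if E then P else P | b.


dangling else: 'if E then if E then b else b' parses two ways
Ambiguous


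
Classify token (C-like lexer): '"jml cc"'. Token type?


Pattern: double-quoted sequence
Type: STRING_LITERAL


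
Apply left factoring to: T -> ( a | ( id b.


Common prefix: '('
Factored: T -> ( T', T' -> a | id b


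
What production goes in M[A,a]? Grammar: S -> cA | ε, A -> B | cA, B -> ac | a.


For [A, a]: 'a' ∈ FIRST(B)
Entry: A -> B


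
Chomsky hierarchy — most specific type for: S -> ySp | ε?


Single nonterminal LHS, but y^n p^n is not regular
Classification: Type 2 (Context-Free)


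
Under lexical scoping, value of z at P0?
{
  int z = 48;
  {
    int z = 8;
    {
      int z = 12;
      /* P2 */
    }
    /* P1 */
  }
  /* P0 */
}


z declared in the same block as P0
z = 48


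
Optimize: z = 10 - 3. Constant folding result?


10 - 3 = 7 at compile time
Optimized: z = 7


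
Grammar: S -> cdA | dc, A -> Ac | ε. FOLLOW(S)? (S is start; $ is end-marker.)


$ ∈ FOLLOW(S). For each A -> αBβ: add FIRST(β)\{ε} to FOLLOW(B); if β nullable, add FOLLOW(A).
FOLLOW(S) = {$}


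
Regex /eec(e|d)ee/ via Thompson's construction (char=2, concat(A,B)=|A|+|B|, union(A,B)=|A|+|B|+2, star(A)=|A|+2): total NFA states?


Syntax tree has 7 char leaf(s), 1 union(s), 0 star(s)
chars contribute 7×2 = 14; each union adds +2; each star adds +2
Total: 14 + 2 + 0 = 16 states


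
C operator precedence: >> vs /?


'/' is multiplicative (level 10); '>>' is shift (level 8)
Higher level binds tighter
'/' has higher precedence than '>>'


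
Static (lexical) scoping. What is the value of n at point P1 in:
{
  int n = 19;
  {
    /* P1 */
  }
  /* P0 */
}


P1's block does not declare n; resolves to the enclosing declaration at depth 0
n = 19


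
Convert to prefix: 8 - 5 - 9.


left-to-right (same/higher precedence on left): tree is (- (- 8 5) 9)
Prefix: - - 8 5 9


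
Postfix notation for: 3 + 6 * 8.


* has higher precedence, evaluate 6*8 first
Postfix: 3 6 8 * +


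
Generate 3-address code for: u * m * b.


Break into single-operator statements:
t1 = u * m
t2 = t1 * b


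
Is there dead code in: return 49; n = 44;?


statement follows a return and is unreachable
Dead: 'n = 44'


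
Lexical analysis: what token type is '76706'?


Pattern: digits only
Type: INTEGER_LITERAL


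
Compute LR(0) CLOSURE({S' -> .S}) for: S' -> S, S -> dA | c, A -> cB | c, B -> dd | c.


Start: S' -> .S
For each item with dot before a nonterminal B, add B -> .γ for every B-production
Closure: [S' -> .S, S -> .dA, S -> .c]


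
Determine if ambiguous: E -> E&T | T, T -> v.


precedence layered via separate nonterminal T: deterministic
Unambiguous


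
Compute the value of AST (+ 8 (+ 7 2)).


Evaluate inner: (+ 7 2) = 9
Evaluate root: (+ 8 9) = 17
Result: 17


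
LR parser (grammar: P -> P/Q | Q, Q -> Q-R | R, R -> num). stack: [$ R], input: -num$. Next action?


'R' (not preceded by Q-) is the handle for Q -> R
Action: reduce (Q -> R)


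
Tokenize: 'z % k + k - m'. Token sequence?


Scan left to right, longest-match per lexeme
Tokens: ID(z), OP(%), ID(k), OP(+), ID(k), OP(-), ID(m)


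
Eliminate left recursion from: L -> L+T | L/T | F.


Left-recursive alternatives: L+T, L/T; non-recursive: F
Introduce L': L -> FL', L' -> +TL' | /TL' | ε


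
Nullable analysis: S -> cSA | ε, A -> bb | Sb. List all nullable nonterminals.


A nonterminal is nullable iff some alternative derives ε (directly, or every symbol in it is nullable)
Nullable: {S}


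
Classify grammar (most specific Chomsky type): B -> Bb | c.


Left-linear: every RHS is a terminal or one nonterminal followed by a terminal
Classification: Type 3 (Regular)


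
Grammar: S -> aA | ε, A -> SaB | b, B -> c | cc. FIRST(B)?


Per alternative of B: FIRST(c) = {c}; FIRST(cc) = {c}
FIRST(B) = {c}


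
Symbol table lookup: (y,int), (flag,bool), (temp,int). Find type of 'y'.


Lookup 'y' → type int


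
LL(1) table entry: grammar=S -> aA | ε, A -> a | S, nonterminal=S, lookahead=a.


For [S, a]: 'a' ∈ FIRST(aA)
Entry: S -> aA


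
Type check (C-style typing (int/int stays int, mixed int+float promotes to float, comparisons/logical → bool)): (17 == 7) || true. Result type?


Operand types: bool || bool
Rule: logical operators take bool operands and yield bool
Result type: bool


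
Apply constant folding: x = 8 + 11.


8 + 11 = 19 at compile time
Optimized: x = 19


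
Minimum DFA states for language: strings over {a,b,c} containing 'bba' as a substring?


KMP-style automaton: 3 progress states + 1 absorbing accept = 4
Minimal DFA: 4 states


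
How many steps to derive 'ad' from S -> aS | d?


Derivation: S => aS => ad
Steps: 2


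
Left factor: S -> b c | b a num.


Common prefix: 'b'
Factored: S -> b S', S' -> c | a num


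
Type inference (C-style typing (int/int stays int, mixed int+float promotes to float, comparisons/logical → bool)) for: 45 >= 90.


Operand types: int >= int
Rule: comparison yields bool
Result type: bool


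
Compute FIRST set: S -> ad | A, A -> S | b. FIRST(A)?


Per alternative of A: FIRST(S) = {a, b}; FIRST(b) = {b}
FIRST(A) = {a, b}


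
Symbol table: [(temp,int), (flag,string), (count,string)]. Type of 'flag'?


Lookup 'flag' → type string


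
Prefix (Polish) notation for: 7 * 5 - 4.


left-to-right (same/higher precedence on left): tree is (- (* 7 5) 4)
Prefix: - * 7 5 4


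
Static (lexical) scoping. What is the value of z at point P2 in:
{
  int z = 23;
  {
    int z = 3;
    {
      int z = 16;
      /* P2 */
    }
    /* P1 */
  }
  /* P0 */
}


z declared in the same block as P2
z = 16


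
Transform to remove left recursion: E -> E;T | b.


Left-recursive alternatives: E;T; non-recursive: b
Introduce E': E -> bE', E' -> ;TE' | ε


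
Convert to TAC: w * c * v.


Break into single-operator statements:
t1 = w * c
t2 = t1 * v


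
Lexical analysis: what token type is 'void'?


Pattern: reserved word
Type: KEYWORD


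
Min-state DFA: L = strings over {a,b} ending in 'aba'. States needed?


Track the longest suffix of input matching a prefix of 'aba': 4 classes (prefixes of length 0..3)
Minimal DFA: 4 states


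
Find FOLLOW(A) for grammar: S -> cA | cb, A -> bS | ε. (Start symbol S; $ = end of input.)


$ ∈ FOLLOW(S). For each A -> αBβ: add FIRST(β)\{ε} to FOLLOW(B); if β nullable, add FOLLOW(A).
FOLLOW(A) = {$}


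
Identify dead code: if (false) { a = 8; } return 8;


condition is constant false, so the whole block is unreachable
Dead: 'if (false) { a = 8; }'


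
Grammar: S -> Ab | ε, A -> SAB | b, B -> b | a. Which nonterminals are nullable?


A nonterminal is nullable iff some alternative derives ε (directly, or every symbol in it is nullable)
Nullable: {S}
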